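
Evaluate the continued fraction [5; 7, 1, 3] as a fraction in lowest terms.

Fold from the inside: start with 3/1.
  1 + 1/3 = 4/3
  7 + 3/4 = 31/4
  5 + 4/31 = 159/31

159/31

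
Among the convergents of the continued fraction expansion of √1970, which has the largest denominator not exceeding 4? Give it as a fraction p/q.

133/3

√1970 = [44; 2, 1, 1, 2, 88, …] (period length 5).
Convergents:
  p_0/q_0 = 44/1
  p_1/q_1 = 89/2
  p_2/q_2 = 133/3
  p_3/q_3 = 222/5
q_2 = 3 ≤ 4 < 5 = q_3, so the answer is 133/3.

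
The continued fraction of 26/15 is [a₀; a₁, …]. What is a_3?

26 = 1·15 + 11   →  a_0 = 1
15 = 1·11 + 4   →  a_1 = 1
11 = 2·4 + 3   →  a_2 = 2
4 = 1·3 + 1   →  a_3 = 1

1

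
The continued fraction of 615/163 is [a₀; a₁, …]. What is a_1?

1

615 = 3·163 + 126   →  a_0 = 3
163 = 1·126 + 37   →  a_1 = 1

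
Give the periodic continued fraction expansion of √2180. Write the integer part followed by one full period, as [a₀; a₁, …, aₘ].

[46; 1, 2, 4, 2, 1, 92]

a₀ = ⌊√2180⌋ = 46.
With m₀=0, d₀=1 and mₖ₊₁ = dₖaₖ − mₖ, dₖ₊₁ = (n − mₖ₊₁²)/dₖ, aₖ₊₁ = ⌊(a₀+mₖ₊₁)/dₖ₊₁⌋:
  k=1: m=46, d=64, a=1
  k=2: m=18, d=29, a=2
  k=3: m=40, d=20, a=4
  k=4: m=40, d=29, a=2
  k=5: m=18, d=64, a=1
  k=6: m=46, d=1, a=92
d=1 and a=2a₀=92 at k=6, so the next step gives (m, d) = (46, 64) again — its k=1 value — and the period has length 6.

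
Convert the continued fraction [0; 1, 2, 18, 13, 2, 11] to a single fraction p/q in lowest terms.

11516/17119

Fold from the inside: start with 11/1.
  2 + 1/11 = 23/11
  13 + 11/23 = 310/23
  18 + 23/310 = 5603/310
  2 + 310/5603 = 11516/5603
  1 + 5603/11516 = 17119/11516
  0 + 11516/17119 = 11516/17119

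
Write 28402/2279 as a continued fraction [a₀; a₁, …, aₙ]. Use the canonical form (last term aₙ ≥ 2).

[12; 2, 6, 6, 9, 3]

28402 = 12×2279 + 1054
2279 = 2×1054 + 171
1054 = 6×171 + 28
171 = 6×28 + 3
28 = 9×3 + 1
3 = 3×1 + 0  (stop)
So 28402/2279 = [12; 2, 6, 6, 9, 3].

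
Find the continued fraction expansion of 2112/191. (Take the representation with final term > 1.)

[11; 17, 2, 1, 3]

2112 = 11×191 + 11
191 = 17×11 + 4
11 = 2×4 + 3
4 = 1×3 + 1
3 = 3×1 + 0  (stop)
So 2112/191 = [11; 17, 2, 1, 3].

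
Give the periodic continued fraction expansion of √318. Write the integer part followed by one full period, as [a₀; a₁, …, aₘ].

[17; 1, 4, 1, 34]

a₀ = ⌊√318⌋ = 17.
With m₀=0, d₀=1 and mₖ₊₁ = dₖaₖ − mₖ, dₖ₊₁ = (n − mₖ₊₁²)/dₖ, aₖ₊₁ = ⌊(a₀+mₖ₊₁)/dₖ₊₁⌋:
  k=1: m=17, d=29, a=1
  k=2: m=12, d=6, a=4
  k=3: m=12, d=29, a=1
  k=4: m=17, d=1, a=34
d=1 and a=2a₀=34 at k=4, so the next step gives (m, d) = (17, 29) again — its k=1 value — and the period has length 4.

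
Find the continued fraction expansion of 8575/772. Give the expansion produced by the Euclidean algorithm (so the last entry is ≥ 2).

[11; 9, 3, 3, 8]

8575 = 11×772 + 83
772 = 9×83 + 25
83 = 3×25 + 8
25 = 3×8 + 1
8 = 8×1 + 0  (stop)
So 8575/772 = [11; 9, 3, 3, 8].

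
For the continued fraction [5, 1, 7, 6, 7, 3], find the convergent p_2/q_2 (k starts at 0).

Using pₖ = aₖpₖ₋₁ + pₖ₋₂, qₖ = aₖqₖ₋₁ + qₖ₋₂ (with p₋₁=1, p₋₂=0, q₋₁=0, q₋₂=1):
  k=0: a=5, p=5, q=1
  k=1: a=1, p=6, q=1
  k=2: a=7, p=47, q=8

47/8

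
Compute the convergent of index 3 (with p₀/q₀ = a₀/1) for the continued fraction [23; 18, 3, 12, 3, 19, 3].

15631/678

Using pₖ = aₖpₖ₋₁ + pₖ₋₂, qₖ = aₖqₖ₋₁ + qₖ₋₂ (with p₋₁=1, p₋₂=0, q₋₁=0, q₋₂=1):
  k=0: a=23, p=23, q=1
  k=1: a=18, p=415, q=18
  k=2: a=3, p=1268, q=55
  k=3: a=12, p=15631, q=678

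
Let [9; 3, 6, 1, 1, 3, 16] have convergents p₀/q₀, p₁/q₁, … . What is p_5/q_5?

1351/145

Using pₖ = aₖpₖ₋₁ + pₖ₋₂, qₖ = aₖqₖ₋₁ + qₖ₋₂ (with p₋₁=1, p₋₂=0, q₋₁=0, q₋₂=1):
  k=0: a=9, p=9, q=1
  k=1: a=3, p=28, q=3
  k=2: a=6, p=177, q=19
  k=3: a=1, p=205, q=22
  k=4: a=1, p=382, q=41
  k=5: a=3, p=1351, q=145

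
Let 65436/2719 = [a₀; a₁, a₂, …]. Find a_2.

65436 = 24·2719 + 180   →  a_0 = 24
2719 = 15·180 + 19   →  a_1 = 15
180 = 9·19 + 9   →  a_2 = 9

9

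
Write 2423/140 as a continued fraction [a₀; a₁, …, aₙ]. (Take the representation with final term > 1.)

[17; 3, 3, 1, 10]

2423 = 17×140 + 43
140 = 3×43 + 11
43 = 3×11 + 10
11 = 1×10 + 1
10 = 10×1 + 0  (stop)
So 2423/140 = [17; 3, 3, 1, 10].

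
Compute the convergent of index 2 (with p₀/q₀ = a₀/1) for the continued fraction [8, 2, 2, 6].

42/5

Using pₖ = aₖpₖ₋₁ + pₖ₋₂, qₖ = aₖqₖ₋₁ + qₖ₋₂ (with p₋₁=1, p₋₂=0, q₋₁=0, q₋₂=1):
  k=0: a=8, p=8, q=1
  k=1: a=2, p=17, q=2
  k=2: a=2, p=42, q=5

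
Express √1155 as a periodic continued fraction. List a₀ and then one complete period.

a₀ = ⌊√1155⌋ = 33.

[33; 1, 66]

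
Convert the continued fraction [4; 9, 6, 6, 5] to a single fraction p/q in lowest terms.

Fold from the inside: start with 5/1.
  6 + 1/5 = 31/5
  6 + 5/31 = 191/31
  9 + 31/191 = 1750/191
  4 + 191/1750 = 7191/1750

7191/1750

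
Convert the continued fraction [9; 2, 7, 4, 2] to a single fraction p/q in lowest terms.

Fold from the inside: start with 2/1.
  4 + 1/2 = 9/2
  7 + 2/9 = 65/9
  2 + 9/65 = 139/65
  9 + 65/139 = 1316/139

1316/139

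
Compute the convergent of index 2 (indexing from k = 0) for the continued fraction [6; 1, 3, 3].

Using pₖ = aₖpₖ₋₁ + pₖ₋₂, qₖ = aₖqₖ₋₁ + qₖ₋₂ (with p₋₁=1, p₋₂=0, q₋₁=0, q₋₂=1):
  k=0: a=6, p=6, q=1
  k=1: a=1, p=7, q=1
  k=2: a=3, p=27, q=4

27/4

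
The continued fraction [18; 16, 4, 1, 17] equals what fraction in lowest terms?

Fold from the inside: start with 17/1.
  1 + 1/17 = 18/17
  4 + 17/18 = 89/18
  16 + 18/89 = 1442/89
  18 + 89/1442 = 26045/1442

26045/1442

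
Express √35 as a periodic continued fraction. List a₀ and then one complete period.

[5; 1, 10]

a₀ = ⌊√35⌋ = 5.
With m₀=0, d₀=1 and mₖ₊₁ = dₖaₖ − mₖ, dₖ₊₁ = (n − mₖ₊₁²)/dₖ, aₖ₊₁ = ⌊(a₀+mₖ₊₁)/dₖ₊₁⌋:
  k=1: m=5, d=10, a=1
  k=2: m=5, d=1, a=10
d=1 and a=2a₀=10 at k=2, so the next step gives (m, d) = (5, 10) again — its k=1 value — and the period has length 2.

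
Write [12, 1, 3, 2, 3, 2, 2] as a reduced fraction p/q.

2210/173

Fold from the inside: start with 2/1.
  2 + 1/2 = 5/2
  3 + 2/5 = 17/5
  2 + 5/17 = 39/17
  3 + 17/39 = 134/39
  1 + 39/134 = 173/134
  12 + 134/173 = 2210/173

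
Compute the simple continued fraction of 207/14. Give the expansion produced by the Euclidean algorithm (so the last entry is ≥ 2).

[14; 1, 3, 1, 2]

207 = 14×14 + 11
14 = 1×11 + 3
11 = 3×3 + 2
3 = 1×2 + 1
2 = 2×1 + 0  (stop)
So 207/14 = [14; 1, 3, 1, 2].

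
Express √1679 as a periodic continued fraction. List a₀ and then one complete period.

a₀ = ⌊√1679⌋ = 40.

[40; 1, 39, 1, 80]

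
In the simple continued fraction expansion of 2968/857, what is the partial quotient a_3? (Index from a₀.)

3

2968 = 3·857 + 397   →  a_0 = 3
857 = 2·397 + 63   →  a_1 = 2
397 = 6·63 + 19   →  a_2 = 6
63 = 3·19 + 6   →  a_3 = 3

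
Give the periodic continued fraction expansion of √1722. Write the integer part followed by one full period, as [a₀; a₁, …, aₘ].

a₀ = ⌊√1722⌋ = 41.
With m₀=0, d₀=1 and mₖ₊₁ = dₖaₖ − mₖ, dₖ₊₁ = (n − mₖ₊₁²)/dₖ, aₖ₊₁ = ⌊(a₀+mₖ₊₁)/dₖ₊₁⌋:
  k=1: m=41, d=41, a=2
  k=2: m=41, d=1, a=82
d=1 and a=2a₀=82 at k=2, so the next step gives (m, d) = (41, 41) again — its k=1 value — and the period has length 2.

[41; 2, 82]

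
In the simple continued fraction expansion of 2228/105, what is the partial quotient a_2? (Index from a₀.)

1

2228 = 21·105 + 23   →  a_0 = 21
105 = 4·23 + 13   →  a_1 = 4
23 = 1·13 + 10   →  a_2 = 1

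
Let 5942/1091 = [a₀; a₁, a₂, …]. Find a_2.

4

5942 = 5·1091 + 487   →  a_0 = 5
1091 = 2·487 + 117   →  a_1 = 2
487 = 4·117 + 19   →  a_2 = 4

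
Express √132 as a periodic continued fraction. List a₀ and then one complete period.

[11; 2, 22]

a₀ = ⌊√132⌋ = 11.
With m₀=0, d₀=1 and mₖ₊₁ = dₖaₖ − mₖ, dₖ₊₁ = (n − mₖ₊₁²)/dₖ, aₖ₊₁ = ⌊(a₀+mₖ₊₁)/dₖ₊₁⌋:
  k=1: m=11, d=11, a=2
  k=2: m=11, d=1, a=22
d=1 and a=2a₀=22 at k=2, so the next step gives (m, d) = (11, 11) again — its k=1 value — and the period has length 2.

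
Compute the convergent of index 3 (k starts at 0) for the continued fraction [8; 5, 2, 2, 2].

221/27

Using pₖ = aₖpₖ₋₁ + pₖ₋₂, qₖ = aₖqₖ₋₁ + qₖ₋₂ (with p₋₁=1, p₋₂=0, q₋₁=0, q₋₂=1):
  k=0: a=8, p=8, q=1
  k=1: a=5, p=41, q=5
  k=2: a=2, p=90, q=11
  k=3: a=2, p=221, q=27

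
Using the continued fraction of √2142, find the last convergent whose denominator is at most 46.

1805/39

√2142 = [46; 3, 1, 1, 4, 1, 1, 3, 92, …] (period length 8).
Convergents:
  p_0/q_0 = 46/1
  p_1/q_1 = 139/3
  p_2/q_2 = 185/4
  p_3/q_3 = 324/7
  p_4/q_4 = 1481/32
  p_5/q_5 = 1805/39
  p_6/q_6 = 3286/71
q_5 = 39 ≤ 46 < 71 = q_6, so the answer is 1805/39.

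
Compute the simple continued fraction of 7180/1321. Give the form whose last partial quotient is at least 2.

7180 = 5·1321 + 575
1321 = 2·575 + 171
575 = 3·171 + 62
171 = 2·62 + 47
62 = 1·47 + 15
47 = 3·15 + 2
15 = 7·2 + 1
2 = 2·1 + 0  (stop)
So 7180/1321 = [5; 2, 3, 2, 1, 3, 7, 2].

[5; 2, 3, 2, 1, 3, 7, 2]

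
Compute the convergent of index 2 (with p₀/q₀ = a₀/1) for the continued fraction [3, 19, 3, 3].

177/58

Using pₖ = aₖpₖ₋₁ + pₖ₋₂, qₖ = aₖqₖ₋₁ + qₖ₋₂ (with p₋₁=1, p₋₂=0, q₋₁=0, q₋₂=1):
  k=0: a=3, p=3, q=1
  k=1: a=19, p=58, q=19
  k=2: a=3, p=177, q=58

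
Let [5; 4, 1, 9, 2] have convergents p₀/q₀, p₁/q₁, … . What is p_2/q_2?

26/5

Using pₖ = aₖpₖ₋₁ + pₖ₋₂, qₖ = aₖqₖ₋₁ + qₖ₋₂ (with p₋₁=1, p₋₂=0, q₋₁=0, q₋₂=1):
  k=0: a=5, p=5, q=1
  k=1: a=4, p=21, q=4
  k=2: a=1, p=26, q=5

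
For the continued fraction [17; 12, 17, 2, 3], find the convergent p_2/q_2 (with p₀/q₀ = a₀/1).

3502/205

Using pₖ = aₖpₖ₋₁ + pₖ₋₂, qₖ = aₖqₖ₋₁ + qₖ₋₂ (with p₋₁=1, p₋₂=0, q₋₁=0, q₋₂=1):
  k=0: a=17, p=17, q=1
  k=1: a=12, p=205, q=12
  k=2: a=17, p=3502, q=205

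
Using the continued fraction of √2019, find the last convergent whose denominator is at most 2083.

√2019 = [44; 1, 13, 1, 88, …] (period length 4).
Convergents:
  p_0/q_0 = 44/1
  p_1/q_1 = 45/1
  p_2/q_2 = 629/14
  p_3/q_3 = 674/15
  p_4/q_4 = 59941/1334
  p_5/q_5 = 60615/1349
  p_6/q_6 = 847936/18871
q_5 = 1349 ≤ 2083 < 18871 = q_6, so the answer is 60615/1349.

60615/1349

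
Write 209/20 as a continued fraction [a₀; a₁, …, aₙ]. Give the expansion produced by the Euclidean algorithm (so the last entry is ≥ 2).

209 = 10*20 + 9
20 = 2*9 + 2
9 = 4*2 + 1
2 = 2*1 + 0  (stop)
So 209/20 = [10; 2, 4, 2].

[10; 2, 4, 2]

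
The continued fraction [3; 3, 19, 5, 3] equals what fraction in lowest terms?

Fold from the inside: start with 3/1.
  5 + 1/3 = 16/3
  19 + 3/16 = 307/16
  3 + 16/307 = 937/307
  3 + 307/937 = 3118/937

3118/937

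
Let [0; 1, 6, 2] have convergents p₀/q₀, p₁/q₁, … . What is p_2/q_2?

Using pₖ = aₖpₖ₋₁ + pₖ₋₂, qₖ = aₖqₖ₋₁ + qₖ₋₂ (with p₋₁=1, p₋₂=0, q₋₁=0, q₋₂=1):
  k=0: a=0, p=0, q=1
  k=1: a=1, p=1, q=1
  k=2: a=6, p=6, q=7

6/7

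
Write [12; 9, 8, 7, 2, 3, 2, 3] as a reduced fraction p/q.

Fold from the inside: start with 3/1.
  2 + 1/3 = 7/3
  3 + 3/7 = 24/7
  2 + 7/24 = 55/24
  7 + 24/55 = 409/55
  8 + 55/409 = 3327/409
  9 + 409/3327 = 30352/3327
  12 + 3327/30352 = 367551/30352

367551/30352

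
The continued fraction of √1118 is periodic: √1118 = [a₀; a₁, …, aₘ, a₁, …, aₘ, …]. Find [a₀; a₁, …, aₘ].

[33; 2, 3, 2, 3, 2, 66]

a₀ = ⌊√1118⌋ = 33.
With m₀=0, d₀=1 and mₖ₊₁ = dₖaₖ − mₖ, dₖ₊₁ = (n − mₖ₊₁²)/dₖ, aₖ₊₁ = ⌊(a₀+mₖ₊₁)/dₖ₊₁⌋:
  k=1: m=33, d=29, a=2
  k=2: m=25, d=17, a=3
  k=3: m=26, d=26, a=2
  k=4: m=26, d=17, a=3
  k=5: m=25, d=29, a=2
  k=6: m=33, d=1, a=66
d=1 and a=2a₀=66 at k=6, so the next step gives (m, d) = (33, 29) again — its k=1 value — and the period has length 6.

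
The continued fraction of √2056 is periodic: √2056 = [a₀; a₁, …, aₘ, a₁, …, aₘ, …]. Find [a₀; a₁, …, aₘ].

[45; 2, 1, 10, 1, 2, 90]

a₀ = ⌊√2056⌋ = 45.
With m₀=0, d₀=1 and mₖ₊₁ = dₖaₖ − mₖ, dₖ₊₁ = (n − mₖ₊₁²)/dₖ, aₖ₊₁ = ⌊(a₀+mₖ₊₁)/dₖ₊₁⌋:
  k=1: m=45, d=31, a=2
  k=2: m=17, d=57, a=1
  k=3: m=40, d=8, a=10
  k=4: m=40, d=57, a=1
  k=5: m=17, d=31, a=2
  k=6: m=45, d=1, a=90
d=1 and a=2a₀=90 at k=6, so the next step gives (m, d) = (45, 31) again — its k=1 value — and the period has length 6.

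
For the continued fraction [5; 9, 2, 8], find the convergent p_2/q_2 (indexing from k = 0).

97/19

Using pₖ = aₖpₖ₋₁ + pₖ₋₂, qₖ = aₖqₖ₋₁ + qₖ₋₂ (with p₋₁=1, p₋₂=0, q₋₁=0, q₋₂=1):
  k=0: a=5, p=5, q=1
  k=1: a=9, p=46, q=9
  k=2: a=2, p=97, q=19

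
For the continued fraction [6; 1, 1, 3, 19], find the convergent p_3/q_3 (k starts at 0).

46/7

Using pₖ = aₖpₖ₋₁ + pₖ₋₂, qₖ = aₖqₖ₋₁ + qₖ₋₂ (with p₋₁=1, p₋₂=0, q₋₁=0, q₋₂=1):
  k=0: a=6, p=6, q=1
  k=1: a=1, p=7, q=1
  k=2: a=1, p=13, q=2
  k=3: a=3, p=46, q=7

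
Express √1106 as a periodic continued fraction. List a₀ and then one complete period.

[33; 3, 1, 8, 1, 3, 66]

a₀ = ⌊√1106⌋ = 33.
With m₀=0, d₀=1 and mₖ₊₁ = dₖaₖ − mₖ, dₖ₊₁ = (n − mₖ₊₁²)/dₖ, aₖ₊₁ = ⌊(a₀+mₖ₊₁)/dₖ₊₁⌋:
  k=1: m=33, d=17, a=3
  k=2: m=18, d=46, a=1
  k=3: m=28, d=7, a=8
  k=4: m=28, d=46, a=1
  k=5: m=18, d=17, a=3
  k=6: m=33, d=1, a=66
d=1 and a=2a₀=66 at k=6, so the next step gives (m, d) = (33, 17) again — its k=1 value — and the period has length 6.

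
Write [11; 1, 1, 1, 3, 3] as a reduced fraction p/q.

419/36

Fold from the inside: start with 3/1.
  3 + 1/3 = 10/3
  1 + 3/10 = 13/10
  1 + 10/13 = 23/13
  1 + 13/23 = 36/23
  11 + 23/36 = 419/36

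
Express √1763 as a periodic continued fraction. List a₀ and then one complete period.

a₀ = ⌊√1763⌋ = 41.
With m₀=0, d₀=1 and mₖ₊₁ = dₖaₖ − mₖ, dₖ₊₁ = (n − mₖ₊₁²)/dₖ, aₖ₊₁ = ⌊(a₀+mₖ₊₁)/dₖ₊₁⌋:
  k=1: m=41, d=82, a=1
  k=2: m=41, d=1, a=82
d=1 and a=2a₀=82 at k=2, so the next step gives (m, d) = (41, 82) again — its k=1 value — and the period has length 2.

[41; 1, 82]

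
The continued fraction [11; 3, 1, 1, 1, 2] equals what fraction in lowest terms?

327/29

Using pₖ = aₖpₖ₋₁ + pₖ₋₂ and qₖ = aₖqₖ₋₁ + qₖ₋₂:
  k=0: a=11, p=11, q=1
  k=1: a=3, p=34, q=3
  k=2: a=1, p=45, q=4
  k=3: a=1, p=79, q=7
  k=4: a=1, p=124, q=11
  k=5: a=2, p=327, q=29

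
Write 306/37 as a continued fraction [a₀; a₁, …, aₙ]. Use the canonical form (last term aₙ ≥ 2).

[8; 3, 1, 2, 3]

306 = 8×37 + 10
37 = 3×10 + 7
10 = 1×7 + 3
7 = 2×3 + 1
3 = 3×1 + 0  (stop)
So 306/37 = [8; 3, 1, 2, 3].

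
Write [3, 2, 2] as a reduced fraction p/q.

Fold from the inside: start with 2/1.
  2 + 1/2 = 5/2
  3 + 2/5 = 17/5

17/5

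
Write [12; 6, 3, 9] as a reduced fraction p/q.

Using pₖ = aₖpₖ₋₁ + pₖ₋₂ and qₖ = aₖqₖ₋₁ + qₖ₋₂:
  k=0: a=12, p=12, q=1
  k=1: a=6, p=73, q=6
  k=2: a=3, p=231, q=19
  k=3: a=9, p=2152, q=177

2152/177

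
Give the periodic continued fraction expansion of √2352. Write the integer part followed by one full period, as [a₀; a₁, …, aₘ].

a₀ = ⌊√2352⌋ = 48.
With m₀=0, d₀=1 and mₖ₊₁ = dₖaₖ − mₖ, dₖ₊₁ = (n − mₖ₊₁²)/dₖ, aₖ₊₁ = ⌊(a₀+mₖ₊₁)/dₖ₊₁⌋:
  k=1: m=48, d=48, a=2
  k=2: m=48, d=1, a=96
d=1 and a=2a₀=96 at k=2, so the next step gives (m, d) = (48, 48) again — its k=1 value — and the period has length 2.

[48; 2, 96]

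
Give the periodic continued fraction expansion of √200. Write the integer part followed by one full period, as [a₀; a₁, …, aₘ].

a₀ = ⌊√200⌋ = 14.
With m₀=0, d₀=1 and mₖ₊₁ = dₖaₖ − mₖ, dₖ₊₁ = (n − mₖ₊₁²)/dₖ, aₖ₊₁ = ⌊(a₀+mₖ₊₁)/dₖ₊₁⌋:
  k=1: m=14, d=4, a=7
  k=2: m=14, d=1, a=28
d=1 and a=2a₀=28 at k=2, so the next step gives (m, d) = (14, 4) again — its k=1 value — and the period has length 2.

[14; 7, 28]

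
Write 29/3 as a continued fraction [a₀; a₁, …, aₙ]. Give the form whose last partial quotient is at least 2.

29 = 9·3 + 2
3 = 1·2 + 1
2 = 2·1 + 0  (stop)
So 29/3 = [9; 1, 2].

[9; 1, 2]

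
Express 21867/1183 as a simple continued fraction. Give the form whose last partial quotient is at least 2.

[18; 2, 15, 2, 18]

21867 = 18*1183 + 573
1183 = 2*573 + 37
573 = 15*37 + 18
37 = 2*18 + 1
18 = 18*1 + 0  (stop)
So 21867/1183 = [18; 2, 15, 2, 18].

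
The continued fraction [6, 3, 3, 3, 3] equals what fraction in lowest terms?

Using pₖ = aₖpₖ₋₁ + pₖ₋₂ and qₖ = aₖqₖ₋₁ + qₖ₋₂:
  k=0: a=6, p=6, q=1
  k=1: a=3, p=19, q=3
  k=2: a=3, p=63, q=10
  k=3: a=3, p=208, q=33
  k=4: a=3, p=687, q=109

687/109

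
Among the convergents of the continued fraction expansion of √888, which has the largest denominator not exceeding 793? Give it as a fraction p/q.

√888 = [29; 1, 3, 1, 58, …] (period length 4).
Convergents:
  p_0/q_0 = 29/1
  p_1/q_1 = 30/1
  p_2/q_2 = 119/4
  p_3/q_3 = 149/5
  p_4/q_4 = 8761/294
  p_5/q_5 = 8910/299
  p_6/q_6 = 35491/1191
q_5 = 299 ≤ 793 < 1191 = q_6, so the answer is 8910/299.

8910/299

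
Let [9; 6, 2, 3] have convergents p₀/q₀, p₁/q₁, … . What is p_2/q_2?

119/13

Using pₖ = aₖpₖ₋₁ + pₖ₋₂, qₖ = aₖqₖ₋₁ + qₖ₋₂ (with p₋₁=1, p₋₂=0, q₋₁=0, q₋₂=1):
  k=0: a=9, p=9, q=1
  k=1: a=6, p=55, q=6
  k=2: a=2, p=119, q=13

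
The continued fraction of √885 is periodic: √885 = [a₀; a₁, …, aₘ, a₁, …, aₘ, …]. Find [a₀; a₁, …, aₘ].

a₀ = ⌊√885⌋ = 29.
With m₀=0, d₀=1 and mₖ₊₁ = dₖaₖ − mₖ, dₖ₊₁ = (n − mₖ₊₁²)/dₖ, aₖ₊₁ = ⌊(a₀+mₖ₊₁)/dₖ₊₁⌋:
  k=1: m=29, d=44, a=1
  k=2: m=15, d=15, a=2
  k=3: m=15, d=44, a=1
  k=4: m=29, d=1, a=58
d=1 and a=2a₀=58 at k=4, so the next step gives (m, d) = (29, 44) again — its k=1 value — and the period has length 4.

[29; 1, 2, 1, 58]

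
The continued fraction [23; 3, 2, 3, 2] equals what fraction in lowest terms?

Using pₖ = aₖpₖ₋₁ + pₖ₋₂ and qₖ = aₖqₖ₋₁ + qₖ₋₂:
  k=0: a=23, p=23, q=1
  k=1: a=3, p=70, q=3
  k=2: a=2, p=163, q=7
  k=3: a=3, p=559, q=24
  k=4: a=2, p=1281, q=55

1281/55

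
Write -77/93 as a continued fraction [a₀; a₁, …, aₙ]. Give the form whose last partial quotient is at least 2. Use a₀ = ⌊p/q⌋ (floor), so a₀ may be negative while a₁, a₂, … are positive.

[-1; 5, 1, 4, 3]

-77 = -1*93 + 16
93 = 5*16 + 13
16 = 1*13 + 3
13 = 4*3 + 1
3 = 3*1 + 0  (stop)
So -77/93 = [-1; 5, 1, 4, 3].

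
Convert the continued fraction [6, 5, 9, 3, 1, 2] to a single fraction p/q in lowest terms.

Fold from the inside: start with 2/1.
  1 + 1/2 = 3/2
  3 + 2/3 = 11/3
  9 + 3/11 = 102/11
  5 + 11/102 = 521/102
  6 + 102/521 = 3228/521

3228/521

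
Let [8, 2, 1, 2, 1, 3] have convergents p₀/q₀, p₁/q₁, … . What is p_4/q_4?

Using pₖ = aₖpₖ₋₁ + pₖ₋₂, qₖ = aₖqₖ₋₁ + qₖ₋₂ (with p₋₁=1, p₋₂=0, q₋₁=0, q₋₂=1):
  k=0: a=8, p=8, q=1
  k=1: a=2, p=17, q=2
  k=2: a=1, p=25, q=3
  k=3: a=2, p=67, q=8
  k=4: a=1, p=92, q=11

92/11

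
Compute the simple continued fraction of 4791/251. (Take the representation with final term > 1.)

[19; 11, 2, 2, 4]

4791 = 19×251 + 22
251 = 11×22 + 9
22 = 2×9 + 4
9 = 2×4 + 1
4 = 4×1 + 0  (stop)
So 4791/251 = [19; 11, 2, 2, 4].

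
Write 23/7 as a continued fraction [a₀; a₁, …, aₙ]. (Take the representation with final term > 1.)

[3; 3, 2]

23 = 3×7 + 2
7 = 3×2 + 1
2 = 2×1 + 0  (stop)
So 23/7 = [3; 3, 2].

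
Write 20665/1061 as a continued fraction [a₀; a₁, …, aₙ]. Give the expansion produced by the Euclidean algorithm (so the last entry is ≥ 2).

[19; 2, 10, 3, 16]

20665 = 19*1061 + 506
1061 = 2*506 + 49
506 = 10*49 + 16
49 = 3*16 + 1
16 = 16*1 + 0  (stop)
So 20665/1061 = [19; 2, 10, 3, 16].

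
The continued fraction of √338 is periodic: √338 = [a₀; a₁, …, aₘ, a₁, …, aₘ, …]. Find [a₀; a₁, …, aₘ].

[18; 2, 1, 1, 2, 36]

a₀ = ⌊√338⌋ = 18.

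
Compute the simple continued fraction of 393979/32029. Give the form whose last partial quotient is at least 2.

393979 = 12×32029 + 9631
32029 = 3×9631 + 3136
9631 = 3×3136 + 223
3136 = 14×223 + 14
223 = 15×14 + 13
14 = 1×13 + 1
13 = 13×1 + 0  (stop)
So 393979/32029 = [12; 3, 3, 14, 15, 1, 13].

[12; 3, 3, 14, 15, 1, 13]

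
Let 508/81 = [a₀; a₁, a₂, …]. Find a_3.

2

508 = 6·81 + 22   →  a_0 = 6
81 = 3·22 + 15   →  a_1 = 3
22 = 1·15 + 7   →  a_2 = 1
15 = 2·7 + 1   →  a_3 = 2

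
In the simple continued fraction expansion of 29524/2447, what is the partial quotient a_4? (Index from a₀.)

2

29524 = 12·2447 + 160   →  a_0 = 12
2447 = 15·160 + 47   →  a_1 = 15
160 = 3·47 + 19   →  a_2 = 3
47 = 2·19 + 9   →  a_3 = 2
19 = 2·9 + 1   →  a_4 = 2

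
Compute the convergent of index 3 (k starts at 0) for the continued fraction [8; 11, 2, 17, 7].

Using pₖ = aₖpₖ₋₁ + pₖ₋₂, qₖ = aₖqₖ₋₁ + qₖ₋₂ (with p₋₁=1, p₋₂=0, q₋₁=0, q₋₂=1):
  k=0: a=8, p=8, q=1
  k=1: a=11, p=89, q=11
  k=2: a=2, p=186, q=23
  k=3: a=17, p=3251, q=402

3251/402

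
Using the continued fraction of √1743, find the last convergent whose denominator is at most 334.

13819/331

√1743 = [41; 1, 2, 1, 82, …] (period length 4).
Convergents:
  p_0/q_0 = 41/1
  p_1/q_1 = 42/1
  p_2/q_2 = 125/3
  p_3/q_3 = 167/4
  p_4/q_4 = 13819/331
  p_5/q_5 = 13986/335
q_4 = 331 ≤ 334 < 335 = q_5, so the answer is 13819/331.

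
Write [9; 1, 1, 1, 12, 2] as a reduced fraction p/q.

Fold from the inside: start with 2/1.
  12 + 1/2 = 25/2
  1 + 2/25 = 27/25
  1 + 25/27 = 52/27
  1 + 27/52 = 79/52
  9 + 52/79 = 763/79

763/79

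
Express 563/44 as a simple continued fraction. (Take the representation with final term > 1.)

563 = 12·44 + 35
44 = 1·35 + 9
35 = 3·9 + 8
9 = 1·8 + 1
8 = 8·1 + 0  (stop)
So 563/44 = [12; 1, 3, 1, 8].

[12; 1, 3, 1, 8]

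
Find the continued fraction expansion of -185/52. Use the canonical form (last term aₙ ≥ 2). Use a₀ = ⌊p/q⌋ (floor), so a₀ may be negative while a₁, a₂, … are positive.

[-4; 2, 3, 1, 5]

-185 = -4*52 + 23
52 = 2*23 + 6
23 = 3*6 + 5
6 = 1*5 + 1
5 = 5*1 + 0  (stop)
So -185/52 = [-4; 2, 3, 1, 5].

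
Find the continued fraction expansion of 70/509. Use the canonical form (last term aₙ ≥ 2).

70 = 0×509 + 70
509 = 7×70 + 19
70 = 3×19 + 13
19 = 1×13 + 6
13 = 2×6 + 1
6 = 6×1 + 0  (stop)
So 70/509 = [0; 7, 3, 1, 2, 6].

[0; 7, 3, 1, 2, 6]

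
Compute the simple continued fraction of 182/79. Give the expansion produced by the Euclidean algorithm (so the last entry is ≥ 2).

182 = 2*79 + 24
79 = 3*24 + 7
24 = 3*7 + 3
7 = 2*3 + 1
3 = 3*1 + 0  (stop)
So 182/79 = [2; 3, 3, 2, 3].

[2; 3, 3, 2, 3]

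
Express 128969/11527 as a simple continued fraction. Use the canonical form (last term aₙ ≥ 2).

[11; 5, 3, 3, 1, 9, 17]

128969 = 11*11527 + 2172
11527 = 5*2172 + 667
2172 = 3*667 + 171
667 = 3*171 + 154
171 = 1*154 + 17
154 = 9*17 + 1
17 = 17*1 + 0  (stop)
So 128969/11527 = [11; 5, 3, 3, 1, 9, 17].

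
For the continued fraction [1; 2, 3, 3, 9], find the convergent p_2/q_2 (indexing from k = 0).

Using pₖ = aₖpₖ₋₁ + pₖ₋₂, qₖ = aₖqₖ₋₁ + qₖ₋₂ (with p₋₁=1, p₋₂=0, q₋₁=0, q₋₂=1):
  k=0: a=1, p=1, q=1
  k=1: a=2, p=3, q=2
  k=2: a=3, p=10, q=7

10/7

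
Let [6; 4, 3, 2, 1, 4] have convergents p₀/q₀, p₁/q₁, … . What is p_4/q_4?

268/43

Using pₖ = aₖpₖ₋₁ + pₖ₋₂, qₖ = aₖqₖ₋₁ + qₖ₋₂ (with p₋₁=1, p₋₂=0, q₋₁=0, q₋₂=1):
  k=0: a=6, p=6, q=1
  k=1: a=4, p=25, q=4
  k=2: a=3, p=81, q=13
  k=3: a=2, p=187, q=30
  k=4: a=1, p=268, q=43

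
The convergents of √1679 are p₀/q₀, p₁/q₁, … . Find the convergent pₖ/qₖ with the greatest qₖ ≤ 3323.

136039/3320

√1679 = [40; 1, 39, 1, 80, …] (period length 4).
Convergents:
  p_0/q_0 = 40/1
  p_1/q_1 = 41/1
  p_2/q_2 = 1639/40
  p_3/q_3 = 1680/41
  p_4/q_4 = 136039/3320
  p_5/q_5 = 137719/3361
q_4 = 3320 ≤ 3323 < 3361 = q_5, so the answer is 136039/3320.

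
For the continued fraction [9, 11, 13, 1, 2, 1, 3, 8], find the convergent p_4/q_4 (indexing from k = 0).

4127/454

Using pₖ = aₖpₖ₋₁ + pₖ₋₂, qₖ = aₖqₖ₋₁ + qₖ₋₂ (with p₋₁=1, p₋₂=0, q₋₁=0, q₋₂=1):
  k=0: a=9, p=9, q=1
  k=1: a=11, p=100, q=11
  k=2: a=13, p=1309, q=144
  k=3: a=1, p=1409, q=155
  k=4: a=2, p=4127, q=454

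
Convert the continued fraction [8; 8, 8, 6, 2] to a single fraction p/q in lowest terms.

Using pₖ = aₖpₖ₋₁ + pₖ₋₂ and qₖ = aₖqₖ₋₁ + qₖ₋₂:
  k=0: a=8, p=8, q=1
  k=1: a=8, p=65, q=8
  k=2: a=8, p=528, q=65
  k=3: a=6, p=3233, q=398
  k=4: a=2, p=6994, q=861

6994/861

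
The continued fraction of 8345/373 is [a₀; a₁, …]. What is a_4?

8345 = 22·373 + 139   →  a_0 = 22
373 = 2·139 + 95   →  a_1 = 2
139 = 1·95 + 44   →  a_2 = 1
95 = 2·44 + 7   →  a_3 = 2
44 = 6·7 + 2   →  a_4 = 6

6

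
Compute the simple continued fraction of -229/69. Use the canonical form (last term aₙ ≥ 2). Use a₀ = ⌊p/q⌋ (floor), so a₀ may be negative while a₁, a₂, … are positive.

-229 = -4*69 + 47
69 = 1*47 + 22
47 = 2*22 + 3
22 = 7*3 + 1
3 = 3*1 + 0  (stop)
So -229/69 = [-4; 1, 2, 7, 3].

[-4; 1, 2, 7, 3]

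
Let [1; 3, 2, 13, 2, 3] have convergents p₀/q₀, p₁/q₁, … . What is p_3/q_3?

Using pₖ = aₖpₖ₋₁ + pₖ₋₂, qₖ = aₖqₖ₋₁ + qₖ₋₂ (with p₋₁=1, p₋₂=0, q₋₁=0, q₋₂=1):
  k=0: a=1, p=1, q=1
  k=1: a=3, p=4, q=3
  k=2: a=2, p=9, q=7
  k=3: a=13, p=121, q=94

121/94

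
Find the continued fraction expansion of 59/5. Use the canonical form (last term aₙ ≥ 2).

[11; 1, 4]

59 = 11*5 + 4
5 = 1*4 + 1
4 = 4*1 + 0  (stop)
So 59/5 = [11; 1, 4].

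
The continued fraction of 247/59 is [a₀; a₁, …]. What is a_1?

5

247 = 4·59 + 11   →  a_0 = 4
59 = 5·11 + 4   →  a_1 = 5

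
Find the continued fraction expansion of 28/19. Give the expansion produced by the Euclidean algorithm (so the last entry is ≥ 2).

28 = 1·19 + 9
19 = 2·9 + 1
9 = 9·1 + 0  (stop)
So 28/19 = [1; 2, 9].

[1; 2, 9]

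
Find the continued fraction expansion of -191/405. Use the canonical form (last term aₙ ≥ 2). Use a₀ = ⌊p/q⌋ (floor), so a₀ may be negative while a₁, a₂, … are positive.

[-1; 1, 1, 8, 3, 3, 2]

-191 = -1*405 + 214
405 = 1*214 + 191
214 = 1*191 + 23
191 = 8*23 + 7
23 = 3*7 + 2
7 = 3*2 + 1
2 = 2*1 + 0  (stop)
So -191/405 = [-1; 1, 1, 8, 3, 3, 2].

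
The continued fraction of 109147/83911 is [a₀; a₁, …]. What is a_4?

109147 = 1·83911 + 25236   →  a_0 = 1
83911 = 3·25236 + 8203   →  a_1 = 3
25236 = 3·8203 + 627   →  a_2 = 3
8203 = 13·627 + 52   →  a_3 = 13
627 = 12·52 + 3   →  a_4 = 12

12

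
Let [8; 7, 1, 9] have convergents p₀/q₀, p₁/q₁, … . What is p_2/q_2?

65/8

Using pₖ = aₖpₖ₋₁ + pₖ₋₂, qₖ = aₖqₖ₋₁ + qₖ₋₂ (with p₋₁=1, p₋₂=0, q₋₁=0, q₋₂=1):
  k=0: a=8, p=8, q=1
  k=1: a=7, p=57, q=7
  k=2: a=1, p=65, q=8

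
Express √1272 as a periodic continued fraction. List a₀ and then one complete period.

a₀ = ⌊√1272⌋ = 35.
With m₀=0, d₀=1 and mₖ₊₁ = dₖaₖ − mₖ, dₖ₊₁ = (n − mₖ₊₁²)/dₖ, aₖ₊₁ = ⌊(a₀+mₖ₊₁)/dₖ₊₁⌋:
  k=1: m=35, d=47, a=1
  k=2: m=12, d=24, a=1
  k=3: m=12, d=47, a=1
  k=4: m=35, d=1, a=70
d=1 and a=2a₀=70 at k=4, so the next step gives (m, d) = (35, 47) again — its k=1 value — and the period has length 4.

[35; 1, 1, 1, 70]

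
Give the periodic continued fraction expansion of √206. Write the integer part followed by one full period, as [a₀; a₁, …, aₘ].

[14; 2, 1, 5, 14, 5, 1, 2, 28]

a₀ = ⌊√206⌋ = 14.
With m₀=0, d₀=1 and mₖ₊₁ = dₖaₖ − mₖ, dₖ₊₁ = (n − mₖ₊₁²)/dₖ, aₖ₊₁ = ⌊(a₀+mₖ₊₁)/dₖ₊₁⌋:
  k=1: m=14, d=10, a=2
  k=2: m=6, d=17, a=1
  k=3: m=11, d=5, a=5
  k=4: m=14, d=2, a=14
  k=5: m=14, d=5, a=5
  k=6: m=11, d=17, a=1
  k=7: m=6, d=10, a=2
  k=8: m=14, d=1, a=28
d=1 and a=2a₀=28 at k=8, so the next step gives (m, d) = (14, 10) again — its k=1 value — and the period has length 8.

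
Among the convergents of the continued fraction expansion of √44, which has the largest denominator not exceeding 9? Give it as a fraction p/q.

53/8

√44 = [6; 1, 1, 1, 2, 1, 1, 1, 12, …] (period length 8).
Convergents:
  p_0/q_0 = 6/1
  p_1/q_1 = 7/1
  p_2/q_2 = 13/2
  p_3/q_3 = 20/3
  p_4/q_4 = 53/8
  p_5/q_5 = 73/11
q_4 = 8 ≤ 9 < 11 = q_5, so the answer is 53/8.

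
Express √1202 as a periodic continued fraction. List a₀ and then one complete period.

[34; 1, 2, 34, 2, 1, 68]

a₀ = ⌊√1202⌋ = 34.
With m₀=0, d₀=1 and mₖ₊₁ = dₖaₖ − mₖ, dₖ₊₁ = (n − mₖ₊₁²)/dₖ, aₖ₊₁ = ⌊(a₀+mₖ₊₁)/dₖ₊₁⌋:
  k=1: m=34, d=46, a=1
  k=2: m=12, d=23, a=2
  k=3: m=34, d=2, a=34
  k=4: m=34, d=23, a=2
  k=5: m=12, d=46, a=1
  k=6: m=34, d=1, a=68
d=1 and a=2a₀=68 at k=6, so the next step gives (m, d) = (34, 46) again — its k=1 value — and the period has length 6.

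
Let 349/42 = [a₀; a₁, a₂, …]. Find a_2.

349 = 8·42 + 13   →  a_0 = 8
42 = 3·13 + 3   →  a_1 = 3
13 = 4·3 + 1   →  a_2 = 4

4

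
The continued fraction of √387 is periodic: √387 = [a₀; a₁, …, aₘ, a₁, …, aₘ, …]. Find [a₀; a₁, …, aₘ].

a₀ = ⌊√387⌋ = 19.

[19; 1, 2, 19, 2, 1, 38]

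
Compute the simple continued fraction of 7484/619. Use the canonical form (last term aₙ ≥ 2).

7484 = 12·619 + 56
619 = 11·56 + 3
56 = 18·3 + 2
3 = 1·2 + 1
2 = 2·1 + 0  (stop)
So 7484/619 = [12; 11, 18, 1, 2].

[12; 11, 18, 1, 2]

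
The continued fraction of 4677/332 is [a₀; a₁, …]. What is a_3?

4677 = 14·332 + 29   →  a_0 = 14
332 = 11·29 + 13   →  a_1 = 11
29 = 2·13 + 3   →  a_2 = 2
13 = 4·3 + 1   →  a_3 = 4

4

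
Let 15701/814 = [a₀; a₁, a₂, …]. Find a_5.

2

15701 = 19·814 + 235   →  a_0 = 19
814 = 3·235 + 109   →  a_1 = 3
235 = 2·109 + 17   →  a_2 = 2
109 = 6·17 + 7   →  a_3 = 6
17 = 2·7 + 3   →  a_4 = 2
7 = 2·3 + 1   →  a_5 = 2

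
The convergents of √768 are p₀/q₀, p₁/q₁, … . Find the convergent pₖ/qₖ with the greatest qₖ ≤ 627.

√768 = [27; 1, 2, 2, 13, 2, 2, 1, 54, …] (period length 8).
Convergents:
  p_0/q_0 = 27/1
  p_1/q_1 = 28/1
  p_2/q_2 = 83/3
  p_3/q_3 = 194/7
  p_4/q_4 = 2605/94
  p_5/q_5 = 5404/195
  p_6/q_6 = 13413/484
  p_7/q_7 = 18817/679
q_6 = 484 ≤ 627 < 679 = q_7, so the answer is 13413/484.

13413/484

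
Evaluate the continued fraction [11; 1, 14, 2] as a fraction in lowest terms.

370/31

Using pₖ = aₖpₖ₋₁ + pₖ₋₂ and qₖ = aₖqₖ₋₁ + qₖ₋₂:
  k=0: a=11, p=11, q=1
  k=1: a=1, p=12, q=1
  k=2: a=14, p=179, q=15
  k=3: a=2, p=370, q=31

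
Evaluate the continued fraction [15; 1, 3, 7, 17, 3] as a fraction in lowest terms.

23953/1520

Using pₖ = aₖpₖ₋₁ + pₖ₋₂ and qₖ = aₖqₖ₋₁ + qₖ₋₂:
  k=0: a=15, p=15, q=1
  k=1: a=1, p=16, q=1
  k=2: a=3, p=63, q=4
  k=3: a=7, p=457, q=29
  k=4: a=17, p=7832, q=497
  k=5: a=3, p=23953, q=1520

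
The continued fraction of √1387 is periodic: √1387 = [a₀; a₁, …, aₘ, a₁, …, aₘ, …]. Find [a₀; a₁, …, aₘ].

a₀ = ⌊√1387⌋ = 37.
With m₀=0, d₀=1 and mₖ₊₁ = dₖaₖ − mₖ, dₖ₊₁ = (n − mₖ₊₁²)/dₖ, aₖ₊₁ = ⌊(a₀+mₖ₊₁)/dₖ₊₁⌋:
  k=1: m=37, d=18, a=4
  k=2: m=35, d=9, a=8
  k=3: m=37, d=2, a=37
  k=4: m=37, d=9, a=8
  k=5: m=35, d=18, a=4
  k=6: m=37, d=1, a=74
d=1 and a=2a₀=74 at k=6, so the next step gives (m, d) = (37, 18) again — its k=1 value — and the period has length 6.

[37; 4, 8, 37, 8, 4, 74]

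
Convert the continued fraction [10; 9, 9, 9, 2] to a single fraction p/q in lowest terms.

15933/1576

Fold from the inside: start with 2/1.
  9 + 1/2 = 19/2
  9 + 2/19 = 173/19
  9 + 19/173 = 1576/173
  10 + 173/1576 = 15933/1576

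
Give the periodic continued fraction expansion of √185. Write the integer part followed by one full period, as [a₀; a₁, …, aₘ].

a₀ = ⌊√185⌋ = 13.

[13; 1, 1, 1, 1, 26]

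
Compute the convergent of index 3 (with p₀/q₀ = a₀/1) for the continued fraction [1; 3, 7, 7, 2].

Using pₖ = aₖpₖ₋₁ + pₖ₋₂, qₖ = aₖqₖ₋₁ + qₖ₋₂ (with p₋₁=1, p₋₂=0, q₋₁=0, q₋₂=1):
  k=0: a=1, p=1, q=1
  k=1: a=3, p=4, q=3
  k=2: a=7, p=29, q=22
  k=3: a=7, p=207, q=157

207/157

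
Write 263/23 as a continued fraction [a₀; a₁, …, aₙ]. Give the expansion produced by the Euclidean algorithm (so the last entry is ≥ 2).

[11; 2, 3, 3]

263 = 11·23 + 10
23 = 2·10 + 3
10 = 3·3 + 1
3 = 3·1 + 0  (stop)
So 263/23 = [11; 2, 3, 3].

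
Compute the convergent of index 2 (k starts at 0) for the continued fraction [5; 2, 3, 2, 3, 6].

38/7

Using pₖ = aₖpₖ₋₁ + pₖ₋₂, qₖ = aₖqₖ₋₁ + qₖ₋₂ (with p₋₁=1, p₋₂=0, q₋₁=0, q₋₂=1):
  k=0: a=5, p=5, q=1
  k=1: a=2, p=11, q=2
  k=2: a=3, p=38, q=7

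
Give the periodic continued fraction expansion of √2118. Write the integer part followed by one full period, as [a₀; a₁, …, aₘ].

a₀ = ⌊√2118⌋ = 46.
With m₀=0, d₀=1 and mₖ₊₁ = dₖaₖ − mₖ, dₖ₊₁ = (n − mₖ₊₁²)/dₖ, aₖ₊₁ = ⌊(a₀+mₖ₊₁)/dₖ₊₁⌋:
  k=1: m=46, d=2, a=46
  k=2: m=46, d=1, a=92
d=1 and a=2a₀=92 at k=2, so the next step gives (m, d) = (46, 2) again — its k=1 value — and the period has length 2.

[46; 46, 92]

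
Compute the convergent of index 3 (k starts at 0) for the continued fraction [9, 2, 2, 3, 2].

Using pₖ = aₖpₖ₋₁ + pₖ₋₂, qₖ = aₖqₖ₋₁ + qₖ₋₂ (with p₋₁=1, p₋₂=0, q₋₁=0, q₋₂=1):
  k=0: a=9, p=9, q=1
  k=1: a=2, p=19, q=2
  k=2: a=2, p=47, q=5
  k=3: a=3, p=160, q=17

160/17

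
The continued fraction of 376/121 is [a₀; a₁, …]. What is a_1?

376 = 3·121 + 13   →  a_0 = 3
121 = 9·13 + 4   →  a_1 = 9

9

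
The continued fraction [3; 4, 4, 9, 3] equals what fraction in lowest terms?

Fold from the inside: start with 3/1.
  9 + 1/3 = 28/3
  4 + 3/28 = 115/28
  4 + 28/115 = 488/115
  3 + 115/488 = 1579/488

1579/488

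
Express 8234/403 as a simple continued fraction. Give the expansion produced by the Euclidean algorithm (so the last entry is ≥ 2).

[20; 2, 3, 6, 9]

8234 = 20*403 + 174
403 = 2*174 + 55
174 = 3*55 + 9
55 = 6*9 + 1
9 = 9*1 + 0  (stop)
So 8234/403 = [20; 2, 3, 6, 9].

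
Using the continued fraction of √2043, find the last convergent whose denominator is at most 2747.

√2043 = [45; 5, 90, …] (period length 2).
Convergents:
  p_0/q_0 = 45/1
  p_1/q_1 = 226/5
  p_2/q_2 = 20385/451
  p_3/q_3 = 102151/2260
  p_4/q_4 = 9213975/203851
q_3 = 2260 ≤ 2747 < 203851 = q_4, so the answer is 102151/2260.

102151/2260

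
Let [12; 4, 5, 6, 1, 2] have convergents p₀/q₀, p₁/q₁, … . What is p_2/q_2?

Using pₖ = aₖpₖ₋₁ + pₖ₋₂, qₖ = aₖqₖ₋₁ + qₖ₋₂ (with p₋₁=1, p₋₂=0, q₋₁=0, q₋₂=1):
  k=0: a=12, p=12, q=1
  k=1: a=4, p=49, q=4
  k=2: a=5, p=257, q=21

257/21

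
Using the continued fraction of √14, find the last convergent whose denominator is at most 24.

15/4

√14 = [3; 1, 2, 1, 6, …] (period length 4).
Convergents:
  p_0/q_0 = 3/1
  p_1/q_1 = 4/1
  p_2/q_2 = 11/3
  p_3/q_3 = 15/4
  p_4/q_4 = 101/27
q_3 = 4 ≤ 24 < 27 = q_4, so the answer is 15/4.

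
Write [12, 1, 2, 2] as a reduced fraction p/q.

89/7

Using pₖ = aₖpₖ₋₁ + pₖ₋₂ and qₖ = aₖqₖ₋₁ + qₖ₋₂:
  k=0: a=12, p=12, q=1
  k=1: a=1, p=13, q=1
  k=2: a=2, p=38, q=3
  k=3: a=2, p=89, q=7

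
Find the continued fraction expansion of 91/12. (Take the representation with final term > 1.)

91 = 7×12 + 7
12 = 1×7 + 5
7 = 1×5 + 2
5 = 2×2 + 1
2 = 2×1 + 0  (stop)
So 91/12 = [7; 1, 1, 2, 2].

[7; 1, 1, 2, 2]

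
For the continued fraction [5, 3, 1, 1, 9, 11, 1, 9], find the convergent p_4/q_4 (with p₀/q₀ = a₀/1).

354/67

Using pₖ = aₖpₖ₋₁ + pₖ₋₂, qₖ = aₖqₖ₋₁ + qₖ₋₂ (with p₋₁=1, p₋₂=0, q₋₁=0, q₋₂=1):
  k=0: a=5, p=5, q=1
  k=1: a=3, p=16, q=3
  k=2: a=1, p=21, q=4
  k=3: a=1, p=37, q=7
  k=4: a=9, p=354, q=67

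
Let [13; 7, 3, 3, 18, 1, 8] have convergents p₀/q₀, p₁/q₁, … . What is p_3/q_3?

959/73

Using pₖ = aₖpₖ₋₁ + pₖ₋₂, qₖ = aₖqₖ₋₁ + qₖ₋₂ (with p₋₁=1, p₋₂=0, q₋₁=0, q₋₂=1):
  k=0: a=13, p=13, q=1
  k=1: a=7, p=92, q=7
  k=2: a=3, p=289, q=22
  k=3: a=3, p=959, q=73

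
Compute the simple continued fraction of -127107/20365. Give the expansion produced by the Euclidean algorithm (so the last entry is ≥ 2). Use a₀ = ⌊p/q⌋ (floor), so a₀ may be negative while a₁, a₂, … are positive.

-127107 = -7*20365 + 15448
20365 = 1*15448 + 4917
15448 = 3*4917 + 697
4917 = 7*697 + 38
697 = 18*38 + 13
38 = 2*13 + 12
13 = 1*12 + 1
12 = 12*1 + 0  (stop)
So -127107/20365 = [-7; 1, 3, 7, 18, 2, 1, 12].

[-7; 1, 3, 7, 18, 2, 1, 12]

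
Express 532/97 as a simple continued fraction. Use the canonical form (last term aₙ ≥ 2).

532 = 5×97 + 47
97 = 2×47 + 3
47 = 15×3 + 2
3 = 1×2 + 1
2 = 2×1 + 0  (stop)
So 532/97 = [5; 2, 15, 1, 2].

[5; 2, 15, 1, 2]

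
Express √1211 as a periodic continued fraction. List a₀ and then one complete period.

[34; 1, 3, 1, 68]

a₀ = ⌊√1211⌋ = 34.
With m₀=0, d₀=1 and mₖ₊₁ = dₖaₖ − mₖ, dₖ₊₁ = (n − mₖ₊₁²)/dₖ, aₖ₊₁ = ⌊(a₀+mₖ₊₁)/dₖ₊₁⌋:
  k=1: m=34, d=55, a=1
  k=2: m=21, d=14, a=3
  k=3: m=21, d=55, a=1
  k=4: m=34, d=1, a=68
d=1 and a=2a₀=68 at k=4, so the next step gives (m, d) = (34, 55) again — its k=1 value — and the period has length 4.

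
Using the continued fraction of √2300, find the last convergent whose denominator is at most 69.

√2300 = [47; 1, 22, 1, 94, …] (period length 4).
Convergents:
  p_0/q_0 = 47/1
  p_1/q_1 = 48/1
  p_2/q_2 = 1103/23
  p_3/q_3 = 1151/24
  p_4/q_4 = 109297/2279
q_3 = 24 ≤ 69 < 2279 = q_4, so the answer is 1151/24.

1151/24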